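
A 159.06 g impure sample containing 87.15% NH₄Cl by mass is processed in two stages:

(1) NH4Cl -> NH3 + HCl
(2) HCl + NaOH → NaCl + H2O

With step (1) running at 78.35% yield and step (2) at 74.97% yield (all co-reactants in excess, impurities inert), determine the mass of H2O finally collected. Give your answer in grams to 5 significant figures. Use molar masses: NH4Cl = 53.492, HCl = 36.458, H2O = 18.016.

27.424 g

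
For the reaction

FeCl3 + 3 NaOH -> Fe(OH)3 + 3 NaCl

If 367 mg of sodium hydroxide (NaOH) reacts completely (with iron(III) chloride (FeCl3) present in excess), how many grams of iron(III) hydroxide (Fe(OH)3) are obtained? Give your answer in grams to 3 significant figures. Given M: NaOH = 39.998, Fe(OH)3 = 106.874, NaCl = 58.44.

0.327 g

Convert: 367 mg = 0.3670 g.
n(NaOH) = 0.3670 g / 39.998 g/mol = 0.009175 mol.
From the equation the NaOH:Fe(OH)3 mole ratio is 3:1, so n(Fe(OH)3) = 0.009175 × 1/3 = 0.003058 mol.
Mass of Fe(OH)3 = 0.003058 mol × 106.874 g/mol = 0.3269 g.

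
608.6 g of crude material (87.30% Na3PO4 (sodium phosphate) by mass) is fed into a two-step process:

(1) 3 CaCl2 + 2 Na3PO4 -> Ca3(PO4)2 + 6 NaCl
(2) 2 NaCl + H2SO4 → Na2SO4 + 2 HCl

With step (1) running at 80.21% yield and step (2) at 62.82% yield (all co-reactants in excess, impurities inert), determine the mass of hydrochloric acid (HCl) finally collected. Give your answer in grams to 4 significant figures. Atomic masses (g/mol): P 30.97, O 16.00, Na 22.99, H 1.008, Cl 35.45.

178.6 g

Pure Na3PO4 = 608.6 × 0.8730 = 531.31 g.
M(Na3PO4) = 3(22.99) + 30.97 + 4(16.00) = 163.94 g/mol.
M(HCl) = 1.008 + 35.45 = 36.458 g/mol.
n(Na3PO4) = 531.31 / 163.94 = 3.2409 mol.
Step 1 (Na3PO4:NaCl = 2:6): theoretical n(NaCl) = 9.7226 mol; at 80.21% yield, n(NaCl) = 7.7985 mol.
Step 2 (NaCl:HCl = 2:2): theoretical n(HCl) = 7.7985 mol, so theoretical mass = 7.7985 × 36.458 = 284.32 g.
At 62.82% yield, actual mass of HCl = 284.32 × 0.6282 = 178.61 g.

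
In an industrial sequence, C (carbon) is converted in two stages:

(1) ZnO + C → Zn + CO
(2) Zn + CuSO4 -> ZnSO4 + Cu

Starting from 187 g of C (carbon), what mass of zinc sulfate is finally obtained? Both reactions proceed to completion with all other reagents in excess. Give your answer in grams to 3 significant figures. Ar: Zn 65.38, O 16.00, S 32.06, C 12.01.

2510 g

M(C) = 12.01 g/mol.
M(ZnSO4) = 65.38 + 32.06 + 4(16.00) = 161.44 g/mol.
n(C) = 187.0 / 12.01 = 15.57 mol.
Step 1 gives a 1:1 ratio of C to Zn, so n(Zn) = 15.57 mol.
In step 2 the Zn:ZnSO4 ratio is 1:1, so n(ZnSO4) = 15.57 mol.
Mass of ZnSO4 = 15.57 × 161.44 = 2514 g.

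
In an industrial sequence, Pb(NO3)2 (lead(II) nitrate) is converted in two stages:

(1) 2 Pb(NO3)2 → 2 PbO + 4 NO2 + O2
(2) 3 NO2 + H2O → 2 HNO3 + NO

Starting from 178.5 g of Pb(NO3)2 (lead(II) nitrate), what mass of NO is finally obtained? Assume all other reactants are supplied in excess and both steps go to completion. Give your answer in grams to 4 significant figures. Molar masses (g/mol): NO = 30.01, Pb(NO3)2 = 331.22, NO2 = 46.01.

10.78 g

n(Pb(NO3)2) = 178.50 / 331.22 = 0.53892 mol.
Step 1 gives a 2:4 ratio of Pb(NO3)2 to NO2, so n(NO2) = 1.0778 mol.
In step 2 the NO2:NO ratio is 3:1, so n(NO) = 0.35928 mol.
Mass of NO = 0.35928 × 30.01 = 10.782 g.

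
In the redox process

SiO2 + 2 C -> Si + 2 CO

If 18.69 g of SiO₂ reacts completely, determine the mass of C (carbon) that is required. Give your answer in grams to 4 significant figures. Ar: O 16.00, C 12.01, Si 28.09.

M(SiO2) = 28.09 + 2(16.00) = 60.09 g/mol.
M(C) = 12.01 g/mol.
n(SiO2) = 18.690 g / 60.09 g/mol = 0.31103 mol.
From the equation the SiO2:C mole ratio is 1:2, so n(C) = 0.31103 × 2/1 = 0.62207 mol.
Mass of C = 0.62207 mol × 12.01 g/mol = 7.4710 g.

7.471 g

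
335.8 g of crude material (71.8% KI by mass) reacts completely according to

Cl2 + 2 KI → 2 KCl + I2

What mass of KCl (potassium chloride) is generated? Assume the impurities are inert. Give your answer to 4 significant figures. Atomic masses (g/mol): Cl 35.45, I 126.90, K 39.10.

108.3 g

Mass of pure KI = 335.8 g × 0.718 = 241.10 g.
M(KI) = 39.10 + 126.90 = 166.00 g/mol.
M(KCl) = 39.10 + 35.45 = 74.55 g/mol.
n(KI) = 241.10 g / 166.00 g/mol = 1.4524 mol.
From the equation the KI:KCl mole ratio is 2:2, so n(KCl) = 1.4524 × 2/2 = 1.4524 mol.
Mass of KCl = 1.4524 mol × 74.55 g/mol = 108.28 g.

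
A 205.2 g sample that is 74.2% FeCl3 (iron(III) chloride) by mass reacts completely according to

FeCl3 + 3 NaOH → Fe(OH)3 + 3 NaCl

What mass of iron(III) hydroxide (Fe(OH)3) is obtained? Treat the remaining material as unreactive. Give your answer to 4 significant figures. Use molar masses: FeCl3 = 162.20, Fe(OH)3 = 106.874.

Mass of pure FeCl3 = 205.2 g × 0.742 = 152.26 g.
n(FeCl3) = 152.26 g / 162.20 g/mol = 0.93871 mol.
From the equation the FeCl3:Fe(OH)3 mole ratio is 1:1, so n(Fe(OH)3) = 0.93871 × 1/1 = 0.93871 mol.
Mass of Fe(OH)3 = 0.93871 mol × 106.874 g/mol = 100.32 g.

100.3 g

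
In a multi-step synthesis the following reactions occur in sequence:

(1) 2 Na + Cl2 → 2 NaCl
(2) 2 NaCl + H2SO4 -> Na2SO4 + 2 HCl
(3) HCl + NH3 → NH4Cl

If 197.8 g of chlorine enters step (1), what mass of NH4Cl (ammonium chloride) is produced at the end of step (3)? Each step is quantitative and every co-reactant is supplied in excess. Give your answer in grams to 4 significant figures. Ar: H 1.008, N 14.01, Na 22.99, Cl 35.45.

298.5 g

M(Cl2) = 2(35.45) = 70.90 g/mol.
M(NH4Cl) = 14.01 + 4(1.008) + 35.45 = 53.492 g/mol.
n(Cl2) = 197.8 / 70.90 = 2.7898 mol.
Reaction (1): Cl2→NaCl ratio 1:2 ⇒ n(NaCl) = 5.5797 mol.
Reaction (2): NaCl→HCl ratio 2:2 ⇒ n(HCl) = 5.5797 mol.
Reaction (3): HCl→NH4Cl ratio 1:1 ⇒ n(NH4Cl) = 5.5797 mol.
Mass of NH4Cl = 5.5797 × 53.492 = 298.47 g.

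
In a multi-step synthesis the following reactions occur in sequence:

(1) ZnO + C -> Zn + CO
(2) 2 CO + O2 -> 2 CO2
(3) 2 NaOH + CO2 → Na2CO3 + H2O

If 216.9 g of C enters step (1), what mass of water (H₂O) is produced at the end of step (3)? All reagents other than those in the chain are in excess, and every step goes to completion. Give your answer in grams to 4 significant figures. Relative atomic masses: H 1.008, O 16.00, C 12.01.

325.4 g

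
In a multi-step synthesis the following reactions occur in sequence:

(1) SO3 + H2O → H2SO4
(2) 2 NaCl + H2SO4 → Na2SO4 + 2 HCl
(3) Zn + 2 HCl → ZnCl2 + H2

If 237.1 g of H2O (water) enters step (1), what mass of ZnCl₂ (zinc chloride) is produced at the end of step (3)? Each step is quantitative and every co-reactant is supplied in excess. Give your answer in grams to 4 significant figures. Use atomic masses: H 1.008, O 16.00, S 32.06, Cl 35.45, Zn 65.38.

1794 g

M(H2O) = 2(1.008) + 16.00 = 18.016 g/mol.
M(ZnCl2) = 65.38 + 2(35.45) = 136.28 g/mol.
n(H2O) = 237.1 / 18.016 = 13.161 mol.
Reaction (1): H2O→H2SO4 ratio 1:1 ⇒ n(H2SO4) = 13.161 mol.
Reaction (2): H2SO4→HCl ratio 1:2 ⇒ n(HCl) = 26.321 mol.
Reaction (3): HCl→ZnCl2 ratio 2:1 ⇒ n(ZnCl2) = 13.161 mol.
Mass of ZnCl2 = 13.161 × 136.28 = 1793.5 g.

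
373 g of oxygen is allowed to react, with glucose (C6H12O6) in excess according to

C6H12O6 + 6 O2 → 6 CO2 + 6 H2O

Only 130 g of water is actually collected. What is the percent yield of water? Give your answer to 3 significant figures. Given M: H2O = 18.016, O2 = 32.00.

n(O2) = 373.0 g / 32.00 g/mol = 11.66 mol.
From the equation the O2:H2O mole ratio is 6:6, so n(H2O) = 11.66 × 6/6 = 11.66 mol.
Mass of H2O = 11.66 mol × 18.016 g/mol = 210.0 g.
This is the theoretical yield. Percent yield = 130 g / 210.0 g × 100% = 61.91%.

61.9 %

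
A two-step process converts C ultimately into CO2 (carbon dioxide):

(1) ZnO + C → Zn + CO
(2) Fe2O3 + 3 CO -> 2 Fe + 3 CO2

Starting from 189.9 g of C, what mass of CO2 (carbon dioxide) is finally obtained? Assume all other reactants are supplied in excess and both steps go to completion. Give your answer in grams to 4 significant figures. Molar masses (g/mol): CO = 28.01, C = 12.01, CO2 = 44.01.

n(C) = 189.90 / 12.01 = 15.812 mol.
Step 1 gives a 1:1 ratio of C to CO, so n(CO) = 15.812 mol.
In step 2 the CO:CO2 ratio is 3:3, so n(CO2) = 15.812 mol.
Mass of CO2 = 15.812 × 44.01 = 695.88 g.

695.9 g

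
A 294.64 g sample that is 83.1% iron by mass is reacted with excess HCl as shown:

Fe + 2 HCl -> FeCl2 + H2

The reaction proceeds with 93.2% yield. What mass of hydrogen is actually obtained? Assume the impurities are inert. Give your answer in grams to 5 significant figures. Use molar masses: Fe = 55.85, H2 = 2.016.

8.2371 g

Pure Fe available = 294.64 g × 0.831 = 244.846 g.
n(Fe) = 244.846 g / 55.85 g/mol = 4.38399 mol.
From the equation the Fe:H2 mole ratio is 1:1, so n(H2) = 4.38399 × 1/1 = 4.38399 mol.
Mass of H2 = 4.38399 mol × 2.016 g/mol = 8.83812 g.
Actual mass collected = 8.83812 g × 0.932 = 8.23713 g.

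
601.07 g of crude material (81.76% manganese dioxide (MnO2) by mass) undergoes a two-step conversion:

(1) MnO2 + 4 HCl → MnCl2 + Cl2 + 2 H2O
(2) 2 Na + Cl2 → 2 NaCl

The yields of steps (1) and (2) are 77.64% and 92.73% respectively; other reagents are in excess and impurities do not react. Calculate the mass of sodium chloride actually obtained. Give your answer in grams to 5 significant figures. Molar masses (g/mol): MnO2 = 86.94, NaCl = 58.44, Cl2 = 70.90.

Pure MnO2 = 601.07 × 0.8176 = 491.435 g.
n(MnO2) = 491.435 / 86.94 = 5.65257 mol.
Step 1 (MnO2:Cl2 = 1:1): theoretical n(Cl2) = 5.65257 mol; at 77.64% yield, n(Cl2) = 4.38866 mol.
Step 2 (Cl2:NaCl = 1:2): theoretical n(NaCl) = 8.77732 mol, so theoretical mass = 8.77732 × 58.44 = 512.946 g.
At 92.73% yield, actual mass of NaCl = 512.946 × 0.9273 = 475.655 g.

475.66 g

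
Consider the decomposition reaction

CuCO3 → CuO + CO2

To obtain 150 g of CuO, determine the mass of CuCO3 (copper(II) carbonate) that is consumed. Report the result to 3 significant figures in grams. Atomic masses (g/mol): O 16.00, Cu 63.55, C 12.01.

233 g

M(CuO) = 63.55 + 16.00 = 79.55 g/mol.
M(CuCO3) = 63.55 + 12.01 + 3(16.00) = 123.56 g/mol.
n(CuO) = 150.0 g / 79.55 g/mol = 1.886 mol.
From the equation the CuO:CuCO3 mole ratio is 1:1, so n(CuCO3) = 1.886 × 1/1 = 1.886 mol.
Mass of CuCO3 = 1.886 mol × 123.56 g/mol = 233.0 g.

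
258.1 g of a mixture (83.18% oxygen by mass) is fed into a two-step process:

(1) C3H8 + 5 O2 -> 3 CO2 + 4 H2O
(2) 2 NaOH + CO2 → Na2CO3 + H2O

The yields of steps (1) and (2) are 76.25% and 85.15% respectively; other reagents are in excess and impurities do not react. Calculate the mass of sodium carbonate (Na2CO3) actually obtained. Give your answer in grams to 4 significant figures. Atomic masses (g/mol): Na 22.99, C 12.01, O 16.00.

Pure O2 = 258.1 × 0.8318 = 214.69 g.
M(O2) = 2(16.00) = 32.00 g/mol.
M(Na2CO3) = 2(22.99) + 12.01 + 3(16.00) = 105.99 g/mol.
n(O2) = 214.69 / 32.00 = 6.7090 mol.
Step 1 (O2:CO2 = 5:3): theoretical n(CO2) = 4.0254 mol; at 76.25% yield, n(CO2) = 3.0694 mol.
Step 2 (CO2:Na2CO3 = 1:1): theoretical n(Na2CO3) = 3.0694 mol, so theoretical mass = 3.0694 × 105.99 = 325.32 g.
At 85.15% yield, actual mass of Na2CO3 = 325.32 × 0.8515 = 277.01 g.

277.0 g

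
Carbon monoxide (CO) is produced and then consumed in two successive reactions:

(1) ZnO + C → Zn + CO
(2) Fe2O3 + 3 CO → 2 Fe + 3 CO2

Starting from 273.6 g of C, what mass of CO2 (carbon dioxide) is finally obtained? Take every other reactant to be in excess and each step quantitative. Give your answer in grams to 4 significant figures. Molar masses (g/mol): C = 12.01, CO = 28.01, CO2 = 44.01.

n(C) = 273.60 / 12.01 = 22.781 mol.
Step 1 gives a 1:1 ratio of C to CO, so n(CO) = 22.781 mol.
In step 2 the CO:CO2 ratio is 3:3, so n(CO2) = 22.781 mol.
Mass of CO2 = 22.781 × 44.01 = 1002.6 g.

1003 g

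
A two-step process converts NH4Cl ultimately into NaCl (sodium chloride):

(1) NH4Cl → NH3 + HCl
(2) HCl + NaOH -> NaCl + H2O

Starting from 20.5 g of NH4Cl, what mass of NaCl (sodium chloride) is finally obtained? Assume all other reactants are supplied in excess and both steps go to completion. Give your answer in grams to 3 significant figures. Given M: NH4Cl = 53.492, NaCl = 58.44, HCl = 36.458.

n(NH4Cl) = 20.50 / 53.492 = 0.3832 mol.
Step 1 gives a 1:1 ratio of NH4Cl to HCl, so n(HCl) = 0.3832 mol.
In step 2 the HCl:NaCl ratio is 1:1, so n(NaCl) = 0.3832 mol.
Mass of NaCl = 0.3832 × 58.44 = 22.40 g.

22.4 g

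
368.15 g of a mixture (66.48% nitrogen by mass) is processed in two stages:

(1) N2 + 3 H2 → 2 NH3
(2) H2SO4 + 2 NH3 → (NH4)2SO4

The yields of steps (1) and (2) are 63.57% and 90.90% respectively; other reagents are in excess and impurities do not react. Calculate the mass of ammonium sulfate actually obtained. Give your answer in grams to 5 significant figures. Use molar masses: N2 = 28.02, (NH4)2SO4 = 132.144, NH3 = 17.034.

666.98 g

Pure N2 = 368.15 × 0.6648 = 244.746 g.
n(N2) = 244.746 / 28.02 = 8.73469 mol.
Step 1 (N2:NH3 = 1:2): theoretical n(NH3) = 17.4694 mol; at 63.57% yield, n(NH3) = 11.1053 mol.
Step 2 (NH3:(NH4)2SO4 = 2:1): theoretical n((NH4)2SO4) = 5.55264 mol, so theoretical mass = 5.55264 × 132.144 = 733.749 g.
At 90.90% yield, actual mass of (NH4)2SO4 = 733.749 × 0.9090 = 666.978 g.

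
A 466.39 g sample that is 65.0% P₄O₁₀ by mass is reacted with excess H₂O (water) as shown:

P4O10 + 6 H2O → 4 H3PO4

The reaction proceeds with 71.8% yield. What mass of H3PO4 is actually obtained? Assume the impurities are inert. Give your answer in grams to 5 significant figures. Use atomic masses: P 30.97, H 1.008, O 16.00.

Pure P4O10 available = 466.39 g × 0.650 = 303.154 g.
M(P4O10) = 4(30.97) + 10(16.00) = 283.88 g/mol.
M(H3PO4) = 3(1.008) + 30.97 + 4(16.00) = 97.994 g/mol.
n(P4O10) = 303.154 g / 283.88 g/mol = 1.06789 mol.
From the equation the P4O10:H3PO4 mole ratio is 1:4, so n(H3PO4) = 1.06789 × 4/1 = 4.27157 mol.
Mass of H3PO4 = 4.27157 mol × 97.994 g/mol = 418.588 g.
Actual mass collected = 418.588 g × 0.718 = 300.547 g.

300.55 g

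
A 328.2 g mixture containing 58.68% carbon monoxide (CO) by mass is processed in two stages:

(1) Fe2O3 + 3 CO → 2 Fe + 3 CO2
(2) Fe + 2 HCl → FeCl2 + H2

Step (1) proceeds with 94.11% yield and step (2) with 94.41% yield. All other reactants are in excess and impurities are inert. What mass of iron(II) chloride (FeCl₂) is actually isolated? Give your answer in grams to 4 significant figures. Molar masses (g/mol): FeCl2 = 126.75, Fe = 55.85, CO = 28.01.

516.2 g

Pure CO = 328.2 × 0.5868 = 192.59 g.
n(CO) = 192.59 / 28.01 = 6.8757 mol.
Step 1 (CO:Fe = 3:2): theoretical n(Fe) = 4.5838 mol; at 94.11% yield, n(Fe) = 4.3138 mol.
Step 2 (Fe:FeCl2 = 1:1): theoretical n(FeCl2) = 4.3138 mol, so theoretical mass = 4.3138 × 126.75 = 546.77 g.
At 94.41% yield, actual mass of FeCl2 = 546.77 × 0.9441 = 516.21 g.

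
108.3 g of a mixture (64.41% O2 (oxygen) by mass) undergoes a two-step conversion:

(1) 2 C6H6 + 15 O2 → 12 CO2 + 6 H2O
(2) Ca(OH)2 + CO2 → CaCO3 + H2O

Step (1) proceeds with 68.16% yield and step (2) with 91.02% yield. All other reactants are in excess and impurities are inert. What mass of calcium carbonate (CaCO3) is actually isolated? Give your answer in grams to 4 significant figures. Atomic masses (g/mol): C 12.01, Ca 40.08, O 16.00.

108.3 g

Pure O2 = 108.3 × 0.6441 = 69.756 g.
M(O2) = 2(16.00) = 32.00 g/mol.
M(CaCO3) = 40.08 + 12.01 + 3(16.00) = 100.09 g/mol.
n(O2) = 69.756 / 32.00 = 2.1799 mol.
Step 1 (O2:CO2 = 15:12): theoretical n(CO2) = 1.7439 mol; at 68.16% yield, n(CO2) = 1.1886 mol.
Step 2 (CO2:CaCO3 = 1:1): theoretical n(CaCO3) = 1.1886 mol, so theoretical mass = 1.1886 × 100.09 = 118.97 g.
At 91.02% yield, actual mass of CaCO3 = 118.97 × 0.9102 = 108.29 g.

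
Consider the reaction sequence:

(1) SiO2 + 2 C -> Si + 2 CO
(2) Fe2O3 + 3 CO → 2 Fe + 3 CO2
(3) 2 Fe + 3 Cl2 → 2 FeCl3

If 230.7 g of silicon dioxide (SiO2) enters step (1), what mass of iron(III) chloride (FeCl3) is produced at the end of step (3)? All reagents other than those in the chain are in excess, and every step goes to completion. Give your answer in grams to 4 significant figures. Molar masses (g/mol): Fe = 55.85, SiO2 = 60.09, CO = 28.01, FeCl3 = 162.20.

830.3 g

n(SiO2) = 230.7 / 60.09 = 3.8392 mol.
Reaction (1): SiO2→CO ratio 1:2 ⇒ n(CO) = 7.6785 mol.
Reaction (2): CO→Fe ratio 3:2 ⇒ n(Fe) = 5.1190 mol.
Reaction (3): Fe→FeCl3 ratio 2:2 ⇒ n(FeCl3) = 5.1190 mol.
Mass of FeCl3 = 5.1190 × 162.20 = 830.30 g.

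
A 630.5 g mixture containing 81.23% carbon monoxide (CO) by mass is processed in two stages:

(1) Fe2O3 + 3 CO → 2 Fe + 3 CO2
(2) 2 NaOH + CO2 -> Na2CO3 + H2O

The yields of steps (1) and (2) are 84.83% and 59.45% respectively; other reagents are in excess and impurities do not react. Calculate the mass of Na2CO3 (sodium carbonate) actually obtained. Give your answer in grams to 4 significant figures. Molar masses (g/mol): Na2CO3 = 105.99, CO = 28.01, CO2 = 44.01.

977.4 g

Pure CO = 630.5 × 0.8123 = 512.16 g.
n(CO) = 512.16 / 28.01 = 18.285 mol.
Step 1 (CO:CO2 = 3:3): theoretical n(CO2) = 18.285 mol; at 84.83% yield, n(CO2) = 15.511 mol.
Step 2 (CO2:Na2CO3 = 1:1): theoretical n(Na2CO3) = 15.511 mol, so theoretical mass = 15.511 × 105.99 = 1644.0 g.
At 59.45% yield, actual mass of Na2CO3 = 1644.0 × 0.5945 = 977.36 g.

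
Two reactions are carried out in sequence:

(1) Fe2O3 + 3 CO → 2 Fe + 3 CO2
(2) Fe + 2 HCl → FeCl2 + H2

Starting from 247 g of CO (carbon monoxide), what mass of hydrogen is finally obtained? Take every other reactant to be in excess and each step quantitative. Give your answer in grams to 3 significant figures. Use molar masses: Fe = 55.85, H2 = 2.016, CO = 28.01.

11.9 g

n(CO) = 247.0 / 28.01 = 8.818 mol.
Step 1 gives a 3:2 ratio of CO to Fe, so n(Fe) = 5.879 mol.
In step 2 the Fe:H2 ratio is 1:1, so n(H2) = 5.879 mol.
Mass of H2 = 5.879 × 2.016 = 11.85 g.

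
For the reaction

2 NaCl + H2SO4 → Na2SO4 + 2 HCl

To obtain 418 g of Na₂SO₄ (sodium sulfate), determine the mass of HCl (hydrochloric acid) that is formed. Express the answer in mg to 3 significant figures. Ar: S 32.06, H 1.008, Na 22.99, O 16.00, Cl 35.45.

M(Na2SO4) = 2(22.99) + 32.06 + 4(16.00) = 142.04 g/mol.
M(HCl) = 1.008 + 35.45 = 36.458 g/mol.
n(Na2SO4) = 418.0 g / 142.04 g/mol = 2.943 mol.
From the equation the Na2SO4:HCl mole ratio is 1:2, so n(HCl) = 2.943 × 2/1 = 5.886 mol.
Mass of HCl = 5.886 mol × 36.458 g/mol = 214.6 g.
Converting to mg: 214.6 g = 215000 mg.

215000 mg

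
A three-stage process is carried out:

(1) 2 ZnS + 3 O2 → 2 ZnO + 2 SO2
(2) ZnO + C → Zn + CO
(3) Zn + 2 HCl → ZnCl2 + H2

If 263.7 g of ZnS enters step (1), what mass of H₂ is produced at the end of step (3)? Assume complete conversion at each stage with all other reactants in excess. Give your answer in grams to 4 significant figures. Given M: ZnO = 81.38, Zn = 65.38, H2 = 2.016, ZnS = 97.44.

5.456 g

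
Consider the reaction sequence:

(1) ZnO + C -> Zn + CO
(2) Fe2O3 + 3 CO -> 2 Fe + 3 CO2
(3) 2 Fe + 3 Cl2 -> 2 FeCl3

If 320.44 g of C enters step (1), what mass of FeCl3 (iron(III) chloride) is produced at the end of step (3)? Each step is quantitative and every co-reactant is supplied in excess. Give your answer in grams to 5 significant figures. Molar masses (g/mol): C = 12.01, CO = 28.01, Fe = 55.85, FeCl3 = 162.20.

2885.1 g

n(C) = 320.44 / 12.01 = 26.6811 mol.
Reaction (1): C→CO ratio 1:1 ⇒ n(CO) = 26.6811 mol.
Reaction (2): CO→Fe ratio 3:2 ⇒ n(Fe) = 17.7874 mol.
Reaction (3): Fe→FeCl3 ratio 2:2 ⇒ n(FeCl3) = 17.7874 mol.
Mass of FeCl3 = 17.7874 × 162.20 = 2885.12 g.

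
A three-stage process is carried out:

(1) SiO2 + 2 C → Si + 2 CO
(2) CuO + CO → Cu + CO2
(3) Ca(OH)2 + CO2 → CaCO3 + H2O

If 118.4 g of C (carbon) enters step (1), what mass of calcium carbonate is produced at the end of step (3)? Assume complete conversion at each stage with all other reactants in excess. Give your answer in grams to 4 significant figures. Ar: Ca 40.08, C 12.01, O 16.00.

986.7 g

M(C) = 12.01 g/mol.
M(CaCO3) = 40.08 + 12.01 + 3(16.00) = 100.09 g/mol.
n(C) = 118.4 / 12.01 = 9.8585 mol.
Reaction (1): C→CO ratio 2:2 ⇒ n(CO) = 9.8585 mol.
Reaction (2): CO→CO2 ratio 1:1 ⇒ n(CO2) = 9.8585 mol.
Reaction (3): CO2→CaCO3 ratio 1:1 ⇒ n(CaCO3) = 9.8585 mol.
Mass of CaCO3 = 9.8585 × 100.09 = 986.73 g.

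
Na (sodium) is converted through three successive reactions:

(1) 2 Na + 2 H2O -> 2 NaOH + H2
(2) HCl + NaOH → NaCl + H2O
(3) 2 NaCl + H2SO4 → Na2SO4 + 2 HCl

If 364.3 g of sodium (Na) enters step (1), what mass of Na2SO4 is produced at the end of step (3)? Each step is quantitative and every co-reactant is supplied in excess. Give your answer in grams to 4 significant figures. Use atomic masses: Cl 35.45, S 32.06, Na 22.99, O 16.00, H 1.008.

1125 g

M(Na) = 22.99 g/mol.
M(Na2SO4) = 2(22.99) + 32.06 + 4(16.00) = 142.04 g/mol.
n(Na) = 364.3 / 22.99 = 15.846 mol.
Reaction (1): Na→NaOH ratio 2:2 ⇒ n(NaOH) = 15.846 mol.
Reaction (2): NaOH→NaCl ratio 1:1 ⇒ n(NaCl) = 15.846 mol.
Reaction (3): NaCl→Na2SO4 ratio 2:1 ⇒ n(Na2SO4) = 7.9230 mol.
Mass of Na2SO4 = 7.9230 × 142.04 = 1125.4 g.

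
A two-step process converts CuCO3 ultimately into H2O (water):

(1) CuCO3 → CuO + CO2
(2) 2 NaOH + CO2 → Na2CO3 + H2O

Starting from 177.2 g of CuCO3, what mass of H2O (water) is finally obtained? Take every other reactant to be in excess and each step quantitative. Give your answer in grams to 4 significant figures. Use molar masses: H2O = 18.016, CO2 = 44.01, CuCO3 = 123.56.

25.84 g

n(CuCO3) = 177.20 / 123.56 = 1.4341 mol.
Step 1 gives a 1:1 ratio of CuCO3 to CO2, so n(CO2) = 1.4341 mol.
In step 2 the CO2:H2O ratio is 1:1, so n(H2O) = 1.4341 mol.
Mass of H2O = 1.4341 × 18.016 = 25.837 g.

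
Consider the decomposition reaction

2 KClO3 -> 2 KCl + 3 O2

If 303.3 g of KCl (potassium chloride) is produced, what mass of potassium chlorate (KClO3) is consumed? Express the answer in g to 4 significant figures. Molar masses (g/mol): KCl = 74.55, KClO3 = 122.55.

498.6 g

n(KCl) = 303.30 g / 74.55 g/mol = 4.0684 mol.
From the equation the KCl:KClO3 mole ratio is 2:2, so n(KClO3) = 4.0684 × 2/2 = 4.0684 mol.
Mass of KClO3 = 4.0684 mol × 122.55 g/mol = 498.58 g.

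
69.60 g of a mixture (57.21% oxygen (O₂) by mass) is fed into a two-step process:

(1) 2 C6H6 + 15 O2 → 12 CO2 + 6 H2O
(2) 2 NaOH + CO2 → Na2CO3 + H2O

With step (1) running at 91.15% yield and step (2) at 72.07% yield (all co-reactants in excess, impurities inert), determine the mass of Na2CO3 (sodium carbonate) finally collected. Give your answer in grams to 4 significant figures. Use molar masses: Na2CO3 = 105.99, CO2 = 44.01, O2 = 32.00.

Pure O2 = 69.60 × 0.5721 = 39.818 g.
n(O2) = 39.818 / 32.00 = 1.2443 mol.
Step 1 (O2:CO2 = 15:12): theoretical n(CO2) = 0.99545 mol; at 91.15% yield, n(CO2) = 0.90736 mol.
Step 2 (CO2:Na2CO3 = 1:1): theoretical n(Na2CO3) = 0.90736 mol, so theoretical mass = 0.90736 × 105.99 = 96.171 g.
At 72.07% yield, actual mass of Na2CO3 = 96.171 × 0.7207 = 69.310 g.

69.31 g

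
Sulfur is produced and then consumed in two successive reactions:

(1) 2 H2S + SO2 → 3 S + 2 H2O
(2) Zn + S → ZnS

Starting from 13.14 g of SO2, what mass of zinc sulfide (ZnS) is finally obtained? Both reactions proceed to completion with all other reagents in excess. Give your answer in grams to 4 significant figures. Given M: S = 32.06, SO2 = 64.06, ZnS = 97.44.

59.96 g

n(SO2) = 13.140 / 64.06 = 0.20512 mol.
Step 1 gives a 1:3 ratio of SO2 to S, so n(S) = 0.61536 mol.
In step 2 the S:ZnS ratio is 1:1, so n(ZnS) = 0.61536 mol.
Mass of ZnS = 0.61536 × 97.44 = 59.961 g.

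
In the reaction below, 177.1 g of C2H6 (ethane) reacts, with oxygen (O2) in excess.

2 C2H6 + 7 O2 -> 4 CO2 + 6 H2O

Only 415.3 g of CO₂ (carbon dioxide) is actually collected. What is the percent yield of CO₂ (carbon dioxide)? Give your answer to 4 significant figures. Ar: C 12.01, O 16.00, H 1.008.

80.11 %

M(C2H6) = 2(12.01) + 6(1.008) = 30.068 g/mol.
M(CO2) = 12.01 + 2(16.00) = 44.01 g/mol.
n(C2H6) = 177.10 g / 30.068 g/mol = 5.8900 mol.
From the equation the C2H6:CO2 mole ratio is 2:4, so n(CO2) = 5.8900 × 4/2 = 11.780 mol.
Mass of CO2 = 11.780 mol × 44.01 g/mol = 518.44 g.
This is the theoretical yield. Percent yield = 415.3 g / 518.44 g × 100% = 80.106%.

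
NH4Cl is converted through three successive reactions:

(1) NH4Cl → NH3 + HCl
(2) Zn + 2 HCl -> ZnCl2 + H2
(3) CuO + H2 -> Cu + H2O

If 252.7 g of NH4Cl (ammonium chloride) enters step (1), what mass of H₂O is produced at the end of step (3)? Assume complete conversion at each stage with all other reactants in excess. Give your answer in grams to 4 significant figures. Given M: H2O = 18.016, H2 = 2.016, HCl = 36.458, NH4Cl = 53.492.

n(NH4Cl) = 252.7 / 53.492 = 4.7241 mol.
Reaction (1): NH4Cl→HCl ratio 1:1 ⇒ n(HCl) = 4.7241 mol.
Reaction (2): HCl→H2 ratio 2:1 ⇒ n(H2) = 2.3620 mol.
Reaction (3): H2→H2O ratio 1:1 ⇒ n(H2O) = 2.3620 mol.
Mass of H2O = 2.3620 × 18.016 = 42.554 g.

42.55 g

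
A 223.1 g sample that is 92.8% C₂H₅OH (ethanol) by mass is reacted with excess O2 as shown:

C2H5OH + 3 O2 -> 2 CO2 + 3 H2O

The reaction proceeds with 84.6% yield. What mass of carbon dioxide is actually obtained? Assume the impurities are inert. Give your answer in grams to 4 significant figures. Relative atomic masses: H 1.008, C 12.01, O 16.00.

Pure C2H5OH available = 223.1 g × 0.928 = 207.04 g.
M(C2H5OH) = 2(12.01) + 6(1.008) + 16.00 = 46.068 g/mol.
M(CO2) = 12.01 + 2(16.00) = 44.01 g/mol.
n(C2H5OH) = 207.04 g / 46.068 g/mol = 4.4942 mol.
From the equation the C2H5OH:CO2 mole ratio is 1:2, so n(CO2) = 4.4942 × 2/1 = 8.9883 mol.
Mass of CO2 = 8.9883 mol × 44.01 g/mol = 395.58 g.
Actual mass collected = 395.58 g × 0.846 = 334.66 g.

334.7 g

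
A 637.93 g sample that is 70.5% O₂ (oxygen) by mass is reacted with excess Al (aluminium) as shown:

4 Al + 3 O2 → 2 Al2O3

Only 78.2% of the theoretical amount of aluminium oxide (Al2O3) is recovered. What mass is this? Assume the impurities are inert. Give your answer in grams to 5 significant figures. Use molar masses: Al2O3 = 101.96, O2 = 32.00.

747.06 g

Pure O2 available = 637.93 g × 0.705 = 449.741 g.
n(O2) = 449.741 g / 32.00 g/mol = 14.0544 mol.
From the equation the O2:Al2O3 mole ratio is 3:2, so n(Al2O3) = 14.0544 × 2/3 = 9.36960 mol.
Mass of Al2O3 = 9.36960 mol × 101.96 g/mol = 955.324 g.
Actual mass collected = 955.324 g × 0.782 = 747.063 g.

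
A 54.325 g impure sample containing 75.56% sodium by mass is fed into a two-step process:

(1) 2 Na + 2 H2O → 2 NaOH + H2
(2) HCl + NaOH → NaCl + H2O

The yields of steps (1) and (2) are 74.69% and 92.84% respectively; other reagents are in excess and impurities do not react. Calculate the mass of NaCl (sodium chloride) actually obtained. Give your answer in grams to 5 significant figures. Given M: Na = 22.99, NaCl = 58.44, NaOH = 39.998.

72.354 g

Pure Na = 54.325 × 0.7556 = 41.0480 g.
n(Na) = 41.0480 / 22.99 = 1.78547 mol.
Step 1 (Na:NaOH = 2:2): theoretical n(NaOH) = 1.78547 mol; at 74.69% yield, n(NaOH) = 1.33357 mol.
Step 2 (NaOH:NaCl = 1:1): theoretical n(NaCl) = 1.33357 mol, so theoretical mass = 1.33357 × 58.44 = 77.9337 g.
At 92.84% yield, actual mass of NaCl = 77.9337 × 0.9284 = 72.3537 g.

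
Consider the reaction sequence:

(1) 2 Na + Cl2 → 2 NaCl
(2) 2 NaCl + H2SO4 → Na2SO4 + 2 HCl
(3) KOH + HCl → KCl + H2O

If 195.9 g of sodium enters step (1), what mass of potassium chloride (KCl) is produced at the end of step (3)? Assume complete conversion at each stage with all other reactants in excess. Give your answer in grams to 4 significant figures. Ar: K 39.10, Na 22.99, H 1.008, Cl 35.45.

635.2 g

M(Na) = 22.99 g/mol.
M(KCl) = 39.10 + 35.45 = 74.55 g/mol.
n(Na) = 195.9 / 22.99 = 8.5211 mol.
Reaction (1): Na→NaCl ratio 2:2 ⇒ n(NaCl) = 8.5211 mol.
Reaction (2): NaCl→HCl ratio 2:2 ⇒ n(HCl) = 8.5211 mol.
Reaction (3): HCl→KCl ratio 1:1 ⇒ n(KCl) = 8.5211 mol.
Mass of KCl = 8.5211 × 74.55 = 635.25 g.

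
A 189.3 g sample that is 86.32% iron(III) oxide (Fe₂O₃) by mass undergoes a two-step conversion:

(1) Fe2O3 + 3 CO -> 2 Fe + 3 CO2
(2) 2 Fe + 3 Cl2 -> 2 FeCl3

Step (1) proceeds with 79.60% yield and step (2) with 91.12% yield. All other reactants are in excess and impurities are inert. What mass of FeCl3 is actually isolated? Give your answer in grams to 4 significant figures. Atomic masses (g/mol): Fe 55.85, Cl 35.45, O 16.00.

240.7 g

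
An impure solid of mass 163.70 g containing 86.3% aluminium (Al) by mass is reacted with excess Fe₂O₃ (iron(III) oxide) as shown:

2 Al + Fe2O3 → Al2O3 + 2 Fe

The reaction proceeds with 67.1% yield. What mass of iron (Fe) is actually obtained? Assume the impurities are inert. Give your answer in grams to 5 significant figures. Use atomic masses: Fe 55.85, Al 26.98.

196.23 g

Pure Al available = 163.70 g × 0.863 = 141.273 g.
M(Al) = 26.98 g/mol.
M(Fe) = 55.85 g/mol.
n(Al) = 141.273 g / 26.98 g/mol = 5.23622 mol.
From the equation the Al:Fe mole ratio is 2:2, so n(Fe) = 5.23622 × 2/2 = 5.23622 mol.
Mass of Fe = 5.23622 mol × 55.85 g/mol = 292.443 g.
Actual mass collected = 292.443 g × 0.671 = 196.229 g.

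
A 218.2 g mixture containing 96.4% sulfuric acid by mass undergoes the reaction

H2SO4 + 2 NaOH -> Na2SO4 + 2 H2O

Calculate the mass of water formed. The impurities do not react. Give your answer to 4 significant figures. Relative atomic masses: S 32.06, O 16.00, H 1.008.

77.28 g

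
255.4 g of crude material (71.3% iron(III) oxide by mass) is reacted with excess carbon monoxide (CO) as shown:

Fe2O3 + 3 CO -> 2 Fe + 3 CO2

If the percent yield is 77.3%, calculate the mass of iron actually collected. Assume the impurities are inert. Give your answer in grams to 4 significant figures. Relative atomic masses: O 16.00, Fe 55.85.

98.46 g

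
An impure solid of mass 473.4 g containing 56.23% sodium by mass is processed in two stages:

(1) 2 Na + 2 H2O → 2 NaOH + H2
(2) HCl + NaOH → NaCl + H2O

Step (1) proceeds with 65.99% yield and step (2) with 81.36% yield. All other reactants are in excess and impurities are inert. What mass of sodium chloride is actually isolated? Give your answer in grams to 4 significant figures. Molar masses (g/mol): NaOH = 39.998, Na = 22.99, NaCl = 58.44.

363.3 g

Pure Na = 473.4 × 0.5623 = 266.19 g.
n(Na) = 266.19 / 22.99 = 11.579 mol.
Step 1 (Na:NaOH = 2:2): theoretical n(NaOH) = 11.579 mol; at 65.99% yield, n(NaOH) = 7.6407 mol.
Step 2 (NaOH:NaCl = 1:1): theoretical n(NaCl) = 7.6407 mol, so theoretical mass = 7.6407 × 58.44 = 446.52 g.
At 81.36% yield, actual mass of NaCl = 446.52 × 0.8136 = 363.29 g.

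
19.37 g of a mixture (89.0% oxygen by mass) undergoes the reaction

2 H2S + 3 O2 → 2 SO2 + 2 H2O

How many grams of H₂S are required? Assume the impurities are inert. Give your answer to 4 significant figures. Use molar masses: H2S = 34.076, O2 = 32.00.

Mass of pure O2 = 19.37 g × 0.890 = 17.239 g.
n(O2) = 17.239 g / 32.00 g/mol = 0.53873 mol.
From the equation the O2:H2S mole ratio is 3:2, so n(H2S) = 0.53873 × 2/3 = 0.35915 mol.
Mass of H2S = 0.35915 mol × 34.076 g/mol = 12.238 g.

12.24 g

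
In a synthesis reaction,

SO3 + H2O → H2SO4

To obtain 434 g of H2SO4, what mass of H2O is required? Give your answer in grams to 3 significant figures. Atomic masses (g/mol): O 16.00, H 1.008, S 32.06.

79.7 g

M(H2SO4) = 2(1.008) + 32.06 + 4(16.00) = 98.076 g/mol.
M(H2O) = 2(1.008) + 16.00 = 18.016 g/mol.
n(H2SO4) = 434.0 g / 98.076 g/mol = 4.425 mol.
From the equation the H2SO4:H2O mole ratio is 1:1, so n(H2O) = 4.425 × 1/1 = 4.425 mol.
Mass of H2O = 4.425 mol × 18.016 g/mol = 79.72 g.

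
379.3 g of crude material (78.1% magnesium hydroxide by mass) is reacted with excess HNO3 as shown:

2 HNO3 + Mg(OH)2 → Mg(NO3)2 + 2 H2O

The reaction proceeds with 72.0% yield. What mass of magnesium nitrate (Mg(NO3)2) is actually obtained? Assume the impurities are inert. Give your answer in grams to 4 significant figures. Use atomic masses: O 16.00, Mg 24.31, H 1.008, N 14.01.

Pure Mg(OH)2 available = 379.3 g × 0.781 = 296.23 g.
M(Mg(OH)2) = 24.31 + 2(16.00) + 2(1.008) = 58.326 g/mol.
M(Mg(NO3)2) = 24.31 + 2(14.01) + 6(16.00) = 148.33 g/mol.
n(Mg(OH)2) = 296.23 g / 58.326 g/mol = 5.0789 mol.
From the equation the Mg(OH)2:Mg(NO3)2 mole ratio is 1:1, so n(Mg(NO3)2) = 5.0789 × 1/1 = 5.0789 mol.
Mass of Mg(NO3)2 = 5.0789 mol × 148.33 g/mol = 753.36 g.
Actual mass collected = 753.36 g × 0.720 = 542.42 g.

542.4 g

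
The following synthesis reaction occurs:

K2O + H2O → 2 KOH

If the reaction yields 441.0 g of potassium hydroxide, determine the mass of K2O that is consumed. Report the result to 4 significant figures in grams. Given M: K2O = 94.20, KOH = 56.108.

n(KOH) = 441.00 g / 56.108 g/mol = 7.8598 mol.
From the equation the KOH:K2O mole ratio is 2:1, so n(K2O) = 7.8598 × 1/2 = 3.9299 mol.
Mass of K2O = 3.9299 mol × 94.20 g/mol = 370.20 g.

370.2 g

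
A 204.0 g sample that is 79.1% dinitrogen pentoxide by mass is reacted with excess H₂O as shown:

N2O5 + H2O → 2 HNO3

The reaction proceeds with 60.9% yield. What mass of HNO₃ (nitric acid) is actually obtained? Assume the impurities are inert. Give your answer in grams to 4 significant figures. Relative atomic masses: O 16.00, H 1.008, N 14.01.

114.7 g

Pure N2O5 available = 204.0 g × 0.791 = 161.36 g.
M(N2O5) = 2(14.01) + 5(16.00) = 108.02 g/mol.
M(HNO3) = 1.008 + 14.01 + 3(16.00) = 63.018 g/mol.
n(N2O5) = 161.36 g / 108.02 g/mol = 1.4938 mol.
From the equation the N2O5:HNO3 mole ratio is 1:2, so n(HNO3) = 1.4938 × 2/1 = 2.9877 mol.
Mass of HNO3 = 2.9877 mol × 63.018 g/mol = 188.28 g.
Actual mass collected = 188.28 g × 0.609 = 114.66 g.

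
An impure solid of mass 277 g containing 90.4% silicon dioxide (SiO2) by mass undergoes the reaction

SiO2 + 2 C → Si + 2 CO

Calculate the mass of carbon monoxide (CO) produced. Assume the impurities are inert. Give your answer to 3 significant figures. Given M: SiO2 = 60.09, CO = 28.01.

233 g

Mass of pure SiO2 = 277 g × 0.904 = 250.4 g.
n(SiO2) = 250.4 g / 60.09 g/mol = 4.167 mol.
From the equation the SiO2:CO mole ratio is 1:2, so n(CO) = 4.167 × 2/1 = 8.334 mol.
Mass of CO = 8.334 mol × 28.01 g/mol = 233.4 g.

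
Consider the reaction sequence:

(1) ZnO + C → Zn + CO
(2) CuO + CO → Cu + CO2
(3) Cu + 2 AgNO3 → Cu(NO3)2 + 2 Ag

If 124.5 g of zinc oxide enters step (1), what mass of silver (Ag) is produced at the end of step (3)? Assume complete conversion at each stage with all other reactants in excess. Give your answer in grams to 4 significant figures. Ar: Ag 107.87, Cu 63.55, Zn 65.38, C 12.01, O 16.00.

M(ZnO) = 65.38 + 16.00 = 81.38 g/mol.
M(Ag) = 107.87 g/mol.
n(ZnO) = 124.5 / 81.38 = 1.5299 mol.
Reaction (1): ZnO→CO ratio 1:1 ⇒ n(CO) = 1.5299 mol.
Reaction (2): CO→Cu ratio 1:1 ⇒ n(Cu) = 1.5299 mol.
Reaction (3): Cu→Ag ratio 1:2 ⇒ n(Ag) = 3.0597 mol.
Mass of Ag = 3.0597 × 107.87 = 330.05 g.

330.1 g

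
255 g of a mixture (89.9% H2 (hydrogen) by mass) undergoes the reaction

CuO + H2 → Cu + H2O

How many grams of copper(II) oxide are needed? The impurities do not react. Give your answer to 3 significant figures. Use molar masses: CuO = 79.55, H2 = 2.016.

9050 g

Mass of pure H2 = 255 g × 0.899 = 229.2 g.
n(H2) = 229.2 g / 2.016 g/mol = 113.7 mol.
From the equation the H2:CuO mole ratio is 1:1, so n(CuO) = 113.7 × 1/1 = 113.7 mol.
Mass of CuO = 113.7 mol × 79.55 g/mol = 9046 g.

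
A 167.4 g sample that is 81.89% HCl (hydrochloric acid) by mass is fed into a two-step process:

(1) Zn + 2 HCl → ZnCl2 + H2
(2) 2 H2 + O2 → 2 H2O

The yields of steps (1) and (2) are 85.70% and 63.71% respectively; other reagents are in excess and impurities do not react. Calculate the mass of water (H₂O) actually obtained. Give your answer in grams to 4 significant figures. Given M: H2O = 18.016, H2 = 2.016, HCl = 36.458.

18.49 g

Pure HCl = 167.4 × 0.8189 = 137.08 g.
n(HCl) = 137.08 / 36.458 = 3.7600 mol.
Step 1 (HCl:H2 = 2:1): theoretical n(H2) = 1.8800 mol; at 85.70% yield, n(H2) = 1.6112 mol.
Step 2 (H2:H2O = 2:2): theoretical n(H2O) = 1.6112 mol, so theoretical mass = 1.6112 × 18.016 = 29.027 g.
At 63.71% yield, actual mass of H2O = 29.027 × 0.6371 = 18.493 g.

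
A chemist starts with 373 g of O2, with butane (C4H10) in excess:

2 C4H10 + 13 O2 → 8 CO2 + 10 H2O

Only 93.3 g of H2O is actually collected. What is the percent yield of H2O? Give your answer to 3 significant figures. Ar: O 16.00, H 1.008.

M(O2) = 2(16.00) = 32.00 g/mol.
M(H2O) = 2(1.008) + 16.00 = 18.016 g/mol.
n(O2) = 373.0 g / 32.00 g/mol = 11.66 mol.
From the equation the O2:H2O mole ratio is 13:10, so n(H2O) = 11.66 × 10/13 = 8.966 mol.
Mass of H2O = 8.966 mol × 18.016 g/mol = 161.5 g.
This is the theoretical yield. Percent yield = 93.3 g / 161.5 g × 100% = 57.76%.

57.8 %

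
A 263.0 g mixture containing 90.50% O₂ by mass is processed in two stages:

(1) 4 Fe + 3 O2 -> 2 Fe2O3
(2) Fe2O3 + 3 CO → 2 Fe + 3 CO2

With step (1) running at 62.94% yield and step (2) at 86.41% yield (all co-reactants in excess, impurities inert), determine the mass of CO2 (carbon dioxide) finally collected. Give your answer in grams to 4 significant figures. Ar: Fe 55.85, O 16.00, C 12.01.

356.1 g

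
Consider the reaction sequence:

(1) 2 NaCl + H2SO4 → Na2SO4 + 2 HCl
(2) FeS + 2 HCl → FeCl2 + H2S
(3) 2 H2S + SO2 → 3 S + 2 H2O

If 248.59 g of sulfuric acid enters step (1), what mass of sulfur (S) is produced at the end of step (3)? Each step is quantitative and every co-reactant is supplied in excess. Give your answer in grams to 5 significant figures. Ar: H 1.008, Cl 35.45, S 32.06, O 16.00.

M(H2SO4) = 2(1.008) + 32.06 + 4(16.00) = 98.076 g/mol.
M(S) = 32.06 g/mol.
n(H2SO4) = 248.59 / 98.076 = 2.53467 mol.
Reaction (1): H2SO4→HCl ratio 1:2 ⇒ n(HCl) = 5.06933 mol.
Reaction (2): HCl→H2S ratio 2:1 ⇒ n(H2S) = 2.53467 mol.
Reaction (3): H2S→S ratio 2:3 ⇒ n(S) = 3.80200 mol.
Mass of S = 3.80200 × 32.06 = 121.892 g.

121.89 g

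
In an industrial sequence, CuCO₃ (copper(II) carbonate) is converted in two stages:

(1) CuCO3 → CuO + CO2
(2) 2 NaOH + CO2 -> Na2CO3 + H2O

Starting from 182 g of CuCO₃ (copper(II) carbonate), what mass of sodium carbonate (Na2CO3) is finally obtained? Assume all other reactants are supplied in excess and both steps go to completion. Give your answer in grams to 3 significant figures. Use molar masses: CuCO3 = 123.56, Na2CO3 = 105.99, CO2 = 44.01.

156 g

n(CuCO3) = 182.0 / 123.56 = 1.473 mol.
Step 1 gives a 1:1 ratio of CuCO3 to CO2, so n(CO2) = 1.473 mol.
In step 2 the CO2:Na2CO3 ratio is 1:1, so n(Na2CO3) = 1.473 mol.
Mass of Na2CO3 = 1.473 × 105.99 = 156.1 g.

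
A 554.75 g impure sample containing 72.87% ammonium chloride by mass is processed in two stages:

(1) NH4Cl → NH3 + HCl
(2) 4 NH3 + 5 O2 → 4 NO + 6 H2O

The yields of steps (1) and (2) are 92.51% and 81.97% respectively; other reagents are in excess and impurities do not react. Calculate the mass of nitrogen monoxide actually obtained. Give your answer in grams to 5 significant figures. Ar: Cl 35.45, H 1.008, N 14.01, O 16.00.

171.98 g

Pure NH4Cl = 554.75 × 0.7287 = 404.246 g.
M(NH4Cl) = 14.01 + 4(1.008) + 35.45 = 53.492 g/mol.
M(NO) = 14.01 + 16.00 = 30.01 g/mol.
n(NH4Cl) = 404.246 / 53.492 = 7.55714 mol.
Step 1 (NH4Cl:NH3 = 1:1): theoretical n(NH3) = 7.55714 mol; at 92.51% yield, n(NH3) = 6.99111 mol.
Step 2 (NH3:NO = 4:4): theoretical n(NO) = 6.99111 mol, so theoretical mass = 6.99111 × 30.01 = 209.803 g.
At 81.97% yield, actual mass of NO = 209.803 × 0.8197 = 171.976 g.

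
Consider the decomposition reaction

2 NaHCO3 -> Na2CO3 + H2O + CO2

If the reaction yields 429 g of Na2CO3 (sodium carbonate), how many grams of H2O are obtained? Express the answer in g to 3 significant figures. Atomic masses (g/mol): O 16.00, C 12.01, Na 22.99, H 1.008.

M(Na2CO3) = 2(22.99) + 12.01 + 3(16.00) = 105.99 g/mol.
M(H2O) = 2(1.008) + 16.00 = 18.016 g/mol.
n(Na2CO3) = 429.0 g / 105.99 g/mol = 4.048 mol.
From the equation the Na2CO3:H2O mole ratio is 1:1, so n(H2O) = 4.048 × 1/1 = 4.048 mol.
Mass of H2O = 4.048 mol × 18.016 g/mol = 72.92 g.

72.9 g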